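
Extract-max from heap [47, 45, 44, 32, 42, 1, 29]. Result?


Max = 47
Replace root with last, heapify down
Resulting heap: [45, 42, 44, 32, 29, 1]


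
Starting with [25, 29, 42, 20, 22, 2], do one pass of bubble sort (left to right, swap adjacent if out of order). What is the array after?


After one pass: [25, 29, 20, 22, 2, 42]


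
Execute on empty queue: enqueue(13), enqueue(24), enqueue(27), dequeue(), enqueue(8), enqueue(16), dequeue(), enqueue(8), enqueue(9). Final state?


enqueue(13) -> [13]
enqueue(24) -> [13, 24]
enqueue(27) -> [13, 24, 27]
dequeue() returns 13 -> [24, 27]
enqueue(8) -> [24, 27, 8]
enqueue(16) -> [24, 27, 8, 16]
dequeue() returns 24 -> [27, 8, 16]
enqueue(8) -> [27, 8, 16, 8]
enqueue(9) -> [27, 8, 16, 8, 9]
Final queue (front to back): [27, 8, 16, 8, 9]


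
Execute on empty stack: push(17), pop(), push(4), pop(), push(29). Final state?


push(17) -> [17]
pop() returns 17 -> []
push(4) -> [4]
pop() returns 4 -> []
push(29) -> [29]
Final stack (bottom to top): [29]


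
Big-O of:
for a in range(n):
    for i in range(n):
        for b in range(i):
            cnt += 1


Per nesting level: O(n) * O(n) * O(n) [triangular over i] = O(n^3)
Complexity: O(n^3)


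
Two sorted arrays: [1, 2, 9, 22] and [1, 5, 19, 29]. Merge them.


Compare heads, take smaller each step.
Merged: [1, 1, 2, 5, 9, 19, 22, 29]


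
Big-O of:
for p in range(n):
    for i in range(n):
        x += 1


Per nesting level: O(n) * O(n) = O(n^2)
Complexity: O(n^2)


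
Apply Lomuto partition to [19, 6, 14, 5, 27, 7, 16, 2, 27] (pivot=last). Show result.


Elements <= 27 go left of pivot.
Result: [19, 6, 14, 5, 27, 7, 16, 2, 27], pivot at index 8


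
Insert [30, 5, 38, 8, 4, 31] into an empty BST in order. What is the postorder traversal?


Root = 30; build tree by BST insertion.
Postorder traversal: [4, 8, 5, 31, 38, 30]


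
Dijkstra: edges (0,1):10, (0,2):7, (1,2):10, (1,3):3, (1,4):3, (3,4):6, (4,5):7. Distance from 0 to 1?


Dijkstra from 0:
Distances: {0: 0, 1: 10, 2: 7, 3: 13, 4: 13, 5: 20}
Shortest distance to 1 = 10, path = [0, 1]


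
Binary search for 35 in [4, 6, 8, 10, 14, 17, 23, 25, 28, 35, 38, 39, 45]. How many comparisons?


Search for 35:
[0,12] mid=6 arr[6]=23
[7,12] mid=9 arr[9]=35
Total: 2 comparisons


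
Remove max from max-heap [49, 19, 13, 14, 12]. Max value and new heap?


Max = 49
Replace root with last, heapify down
Resulting heap: [19, 14, 13, 12]


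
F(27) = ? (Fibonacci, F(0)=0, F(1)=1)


F(n)=F(n-1)+F(n-2)
...F(25)=75025, F(26)=121393, F(27)=196418


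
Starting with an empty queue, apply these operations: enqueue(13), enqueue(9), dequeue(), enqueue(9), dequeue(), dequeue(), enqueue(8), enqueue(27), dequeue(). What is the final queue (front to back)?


enqueue(13) -> [13]
enqueue(9) -> [13, 9]
dequeue() returns 13 -> [9]
enqueue(9) -> [9, 9]
dequeue() returns 9 -> [9]
dequeue() returns 9 -> []
enqueue(8) -> [8]
enqueue(27) -> [8, 27]
dequeue() returns 8 -> [27]
Final queue (front to back): [27]


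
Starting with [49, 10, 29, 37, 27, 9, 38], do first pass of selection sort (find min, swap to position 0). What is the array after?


After one pass: [9, 10, 29, 37, 27, 49, 38]


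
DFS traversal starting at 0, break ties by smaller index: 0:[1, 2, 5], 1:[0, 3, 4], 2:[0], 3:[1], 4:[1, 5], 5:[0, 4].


DFS stack-based: start with [0]
Visit order: [0, 1, 3, 4, 5, 2]


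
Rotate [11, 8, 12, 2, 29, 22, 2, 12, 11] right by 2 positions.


Right rotate by 2: [12, 11, 11, 8, 12, 2, 29, 22, 2]


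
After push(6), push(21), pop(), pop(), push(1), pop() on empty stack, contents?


push(6) -> [6]
push(21) -> [6, 21]
pop() returns 21 -> [6]
pop() returns 6 -> []
push(1) -> [1]
pop() returns 1 -> []
Final stack (bottom to top): []


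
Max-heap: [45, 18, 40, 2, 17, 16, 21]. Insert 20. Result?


Append 20: [45, 18, 40, 2, 17, 16, 21, 20]
Bubble up: swap idx 7(20) with idx 3(2); swap idx 3(20) with idx 1(18)
Result: [45, 20, 40, 18, 17, 16, 21, 2]


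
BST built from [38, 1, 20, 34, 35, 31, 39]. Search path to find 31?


BST root = 38
Search for 31: compare at each node
Path: [38, 1, 20, 34, 31]


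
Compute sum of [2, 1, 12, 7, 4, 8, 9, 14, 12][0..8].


Prefix sums: [0, 2, 3, 15, 22, 26, 34, 43, 57, 69]
Sum[0..8] = prefix[9] - prefix[0] = 69 - 0 = 69


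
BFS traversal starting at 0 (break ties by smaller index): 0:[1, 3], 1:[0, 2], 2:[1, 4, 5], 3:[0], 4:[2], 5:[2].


BFS queue: start with [0]
Visit order: [0, 1, 3, 2, 4, 5]


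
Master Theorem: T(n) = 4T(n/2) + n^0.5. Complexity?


a=4, b=2, c=0.5. log_2(4)=2 > c=0.5. Case 1: O(n^log_b(a)) = O(n^2)
Complexity: O(n^2)


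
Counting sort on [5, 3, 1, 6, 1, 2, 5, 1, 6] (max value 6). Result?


Count array: [0, 3, 1, 1, 0, 2, 2]
Reconstruct: [1, 1, 1, 2, 3, 5, 5, 6, 6]


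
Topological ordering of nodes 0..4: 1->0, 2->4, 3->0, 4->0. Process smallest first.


Kahn's algorithm, process smallest node first
Order: [1, 2, 3, 4, 0]


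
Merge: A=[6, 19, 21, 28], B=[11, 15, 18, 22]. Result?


Compare heads, take smaller each step.
Merged: [6, 11, 15, 18, 19, 21, 22, 28]


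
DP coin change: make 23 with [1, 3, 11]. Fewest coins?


dp[0]=0; dp[i]=1+min(dp[i-c] for c in coins)
...dp[18]=4, dp[19]=5, dp[20]=4, dp[21]=5, dp[22]=2, dp[23]=3
Minimum coins for 23 = 3


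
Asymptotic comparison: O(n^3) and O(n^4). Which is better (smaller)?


cubic grows slower than quartic
O(n^3) is asymptotically smaller; O(n^4) grows faster


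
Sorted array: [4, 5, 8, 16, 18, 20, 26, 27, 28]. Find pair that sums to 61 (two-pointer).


Two pointers: lo=0, hi=8
No pair sums to 61


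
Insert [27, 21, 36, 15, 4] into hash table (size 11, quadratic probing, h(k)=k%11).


Insertions: 27->slot 5; 21->slot 10; 36->slot 3; 15->slot 4; 4->slot 8
Table: [None, None, None, 36, 15, 27, None, None, 4, None, 21]


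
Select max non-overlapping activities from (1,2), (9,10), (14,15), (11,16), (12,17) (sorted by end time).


Greedy: pick earliest-ending, then skip overlaps.
Selected (3 activities): [(1, 2), (9, 10), (14, 15)]


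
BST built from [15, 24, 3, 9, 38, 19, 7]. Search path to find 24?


BST root = 15
Search for 24: compare at each node
Path: [15, 24]


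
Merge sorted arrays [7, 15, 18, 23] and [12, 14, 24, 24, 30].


Compare heads, take smaller each step.
Merged: [7, 12, 14, 15, 18, 23, 24, 24, 30]


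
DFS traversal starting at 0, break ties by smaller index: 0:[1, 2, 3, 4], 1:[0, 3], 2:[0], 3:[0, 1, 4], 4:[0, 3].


DFS stack-based: start with [0]
Visit order: [0, 1, 3, 4, 2]


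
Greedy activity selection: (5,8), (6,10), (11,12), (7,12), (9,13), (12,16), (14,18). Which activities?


Greedy: pick earliest-ending, then skip overlaps.
Selected (3 activities): [(5, 8), (11, 12), (12, 16)]


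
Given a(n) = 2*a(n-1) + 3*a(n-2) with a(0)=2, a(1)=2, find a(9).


Build bottom-up:
...a(7)=2186, a(8)=6562, a(9)=2*6562+3*2186=19682


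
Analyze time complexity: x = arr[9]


Analysis: constant-time operation, no loop
Complexity: O(1)


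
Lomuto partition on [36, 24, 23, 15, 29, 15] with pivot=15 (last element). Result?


Elements <= 15 go left of pivot.
Result: [15, 15, 23, 36, 29, 24], pivot at index 1


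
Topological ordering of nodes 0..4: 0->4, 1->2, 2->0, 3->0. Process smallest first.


Kahn's algorithm, process smallest node first
Order: [1, 2, 3, 0, 4]


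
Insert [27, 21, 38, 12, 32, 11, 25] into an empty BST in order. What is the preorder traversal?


Root = 27; build tree by BST insertion.
Preorder traversal: [27, 21, 12, 11, 25, 38, 32]


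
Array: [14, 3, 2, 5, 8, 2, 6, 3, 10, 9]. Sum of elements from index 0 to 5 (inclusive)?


Prefix sums: [0, 14, 17, 19, 24, 32, 34, 40, 43, 53, 62]
Sum[0..5] = prefix[6] - prefix[0] = 34 - 0 = 34


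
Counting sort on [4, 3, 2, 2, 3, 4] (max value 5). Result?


Count array: [0, 0, 2, 2, 2, 0]
Reconstruct: [2, 2, 3, 3, 4, 4]


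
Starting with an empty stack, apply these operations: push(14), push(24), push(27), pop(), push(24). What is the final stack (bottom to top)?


push(14) -> [14]
push(24) -> [14, 24]
push(27) -> [14, 24, 27]
pop() returns 27 -> [14, 24]
push(24) -> [14, 24, 24]
Final stack (bottom to top): [14, 24, 24]


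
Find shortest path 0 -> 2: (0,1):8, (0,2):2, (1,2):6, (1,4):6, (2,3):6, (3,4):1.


Dijkstra from 0:
Distances: {0: 0, 1: 8, 2: 2, 3: 8, 4: 9}
Shortest distance to 2 = 2, path = [0, 2]


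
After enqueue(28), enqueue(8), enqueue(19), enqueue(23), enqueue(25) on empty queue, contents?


enqueue(28) -> [28]
enqueue(8) -> [28, 8]
enqueue(19) -> [28, 8, 19]
enqueue(23) -> [28, 8, 19, 23]
enqueue(25) -> [28, 8, 19, 23, 25]
Final queue (front to back): [28, 8, 19, 23, 25]


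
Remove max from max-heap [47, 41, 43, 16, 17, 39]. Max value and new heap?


Max = 47
Replace root with last, heapify down
Resulting heap: [43, 41, 39, 16, 17]


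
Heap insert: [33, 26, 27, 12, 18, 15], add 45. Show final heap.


Append 45: [33, 26, 27, 12, 18, 15, 45]
Bubble up: swap idx 6(45) with idx 2(27); swap idx 2(45) with idx 0(33)
Result: [45, 26, 33, 12, 18, 15, 27]


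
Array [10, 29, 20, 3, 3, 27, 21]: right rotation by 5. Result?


Right rotate by 5: [20, 3, 3, 27, 21, 10, 29]


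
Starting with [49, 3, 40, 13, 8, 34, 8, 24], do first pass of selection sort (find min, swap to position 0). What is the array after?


After one pass: [3, 49, 40, 13, 8, 34, 8, 24]


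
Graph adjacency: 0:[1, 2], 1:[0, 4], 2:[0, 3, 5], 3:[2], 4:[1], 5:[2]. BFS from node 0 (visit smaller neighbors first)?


BFS queue: start with [0]
Visit order: [0, 1, 2, 4, 3, 5]


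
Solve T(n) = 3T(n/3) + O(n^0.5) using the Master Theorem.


a=3, b=3, c=0.5. log_3(3)=1 > c=0.5. Case 1: O(n^log_b(a)) = O(n)
Complexity: O(n)


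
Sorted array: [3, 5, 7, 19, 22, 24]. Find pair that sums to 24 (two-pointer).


Two pointers: lo=0, hi=5
Found pair: (5, 19) summing to 24


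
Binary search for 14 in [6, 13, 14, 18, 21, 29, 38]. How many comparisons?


Search for 14:
[0,6] mid=3 arr[3]=18
[0,2] mid=1 arr[1]=13
[2,2] mid=2 arr[2]=14
Total: 3 comparisons


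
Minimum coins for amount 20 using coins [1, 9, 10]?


dp[0]=0; dp[i]=1+min(dp[i-c] for c in coins)
...dp[15]=6, dp[16]=7, dp[17]=8, dp[18]=2, dp[19]=2, dp[20]=2
Minimum coins for 20 = 2


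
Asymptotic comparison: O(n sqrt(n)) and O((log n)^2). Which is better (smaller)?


polylogarithmic grows slower than n^1.5
O((log n)^2) is asymptotically smaller; O(n sqrt(n)) grows faster


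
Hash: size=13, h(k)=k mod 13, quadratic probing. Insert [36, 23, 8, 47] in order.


Insertions: 36->slot 10; 23->slot 11; 8->slot 8; 47->slot 9
Table: [None, None, None, None, None, None, None, None, 8, 47, 36, 23, None]


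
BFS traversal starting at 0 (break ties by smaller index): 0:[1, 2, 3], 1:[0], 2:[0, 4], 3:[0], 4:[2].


BFS queue: start with [0]
Visit order: [0, 1, 2, 3, 4]


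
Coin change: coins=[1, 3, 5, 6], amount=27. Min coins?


dp[0]=0; dp[i]=1+min(dp[i-c] for c in coins)
...dp[22]=4, dp[23]=4, dp[24]=4, dp[25]=5, dp[26]=5, dp[27]=5
Minimum coins for 27 = 5


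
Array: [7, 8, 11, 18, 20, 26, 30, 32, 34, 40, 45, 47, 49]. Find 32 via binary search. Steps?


Search for 32:
[0,12] mid=6 arr[6]=30
[7,12] mid=9 arr[9]=40
[7,8] mid=7 arr[7]=32
Total: 3 comparisons


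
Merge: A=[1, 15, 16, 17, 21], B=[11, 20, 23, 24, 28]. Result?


Compare heads, take smaller each step.
Merged: [1, 11, 15, 16, 17, 20, 21, 23, 24, 28]


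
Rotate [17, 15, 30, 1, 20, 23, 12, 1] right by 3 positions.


Right rotate by 3: [23, 12, 1, 17, 15, 30, 1, 20]


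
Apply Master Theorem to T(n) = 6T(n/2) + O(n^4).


a=6, b=2, c=4. log_2(6)=2.585 < c=4. Case 3: O(n^c) = O(n^4)
Complexity: O(n^4)


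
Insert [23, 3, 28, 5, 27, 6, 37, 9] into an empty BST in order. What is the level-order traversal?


Root = 23; build tree by BST insertion.
Level-Order traversal: [23, 3, 28, 5, 27, 37, 6, 9]


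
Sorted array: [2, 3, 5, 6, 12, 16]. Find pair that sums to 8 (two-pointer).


Two pointers: lo=0, hi=5
Found pair: (2, 6) summing to 8


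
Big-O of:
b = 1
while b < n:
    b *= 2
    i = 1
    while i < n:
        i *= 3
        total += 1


Per nesting level: O(log n) * O(log n) = O((log n)^2)
Complexity: O((log n)^2)


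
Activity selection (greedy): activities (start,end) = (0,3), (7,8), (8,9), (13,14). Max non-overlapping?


Greedy: pick earliest-ending, then skip overlaps.
Selected (4 activities): [(0, 3), (7, 8), (8, 9), (13, 14)]


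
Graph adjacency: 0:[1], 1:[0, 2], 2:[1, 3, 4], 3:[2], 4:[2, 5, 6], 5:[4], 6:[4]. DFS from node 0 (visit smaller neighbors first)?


DFS stack-based: start with [0]
Visit order: [0, 1, 2, 3, 4, 5, 6]


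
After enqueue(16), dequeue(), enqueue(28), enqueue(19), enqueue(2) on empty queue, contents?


enqueue(16) -> [16]
dequeue() returns 16 -> []
enqueue(28) -> [28]
enqueue(19) -> [28, 19]
enqueue(2) -> [28, 19, 2]
Final queue (front to back): [28, 19, 2]


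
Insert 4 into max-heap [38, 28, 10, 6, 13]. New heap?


Append 4: [38, 28, 10, 6, 13, 4]
Bubble up: no swaps needed
Result: [38, 28, 10, 6, 13, 4]


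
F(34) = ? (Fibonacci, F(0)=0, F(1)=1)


F(n)=F(n-1)+F(n-2)
...F(32)=2178309, F(33)=3524578, F(34)=5702887


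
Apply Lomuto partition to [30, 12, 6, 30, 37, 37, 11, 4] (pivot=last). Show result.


Elements <= 4 go left of pivot.
Result: [4, 12, 6, 30, 37, 37, 11, 30], pivot at index 0


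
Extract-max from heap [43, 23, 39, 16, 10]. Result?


Max = 43
Replace root with last, heapify down
Resulting heap: [39, 23, 10, 16]


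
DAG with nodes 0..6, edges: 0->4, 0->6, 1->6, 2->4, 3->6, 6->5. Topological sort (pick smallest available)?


Kahn's algorithm, process smallest node first
Order: [0, 1, 2, 3, 4, 6, 5]


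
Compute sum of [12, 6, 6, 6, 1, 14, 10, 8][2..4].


Prefix sums: [0, 12, 18, 24, 30, 31, 45, 55, 63]
Sum[2..4] = prefix[5] - prefix[2] = 31 - 18 = 13


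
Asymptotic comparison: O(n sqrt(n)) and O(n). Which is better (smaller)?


linear grows slower than n^1.5
O(n) is asymptotically smaller; O(n sqrt(n)) grows faster


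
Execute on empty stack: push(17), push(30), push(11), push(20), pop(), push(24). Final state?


push(17) -> [17]
push(30) -> [17, 30]
push(11) -> [17, 30, 11]
push(20) -> [17, 30, 11, 20]
pop() returns 20 -> [17, 30, 11]
push(24) -> [17, 30, 11, 24]
Final stack (bottom to top): [17, 30, 11, 24]


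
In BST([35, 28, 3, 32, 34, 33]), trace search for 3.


BST root = 35
Search for 3: compare at each node
Path: [35, 28, 3]


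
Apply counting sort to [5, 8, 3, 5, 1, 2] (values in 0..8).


Count array: [0, 1, 1, 1, 0, 2, 0, 0, 1]
Reconstruct: [1, 2, 3, 5, 5, 8]


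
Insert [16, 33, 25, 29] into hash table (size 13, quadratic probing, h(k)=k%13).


Insertions: 16->slot 3; 33->slot 7; 25->slot 12; 29->slot 4
Table: [None, None, None, 16, 29, None, None, 33, None, None, None, None, 25]


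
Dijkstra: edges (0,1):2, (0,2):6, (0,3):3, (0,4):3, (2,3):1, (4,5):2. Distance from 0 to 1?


Dijkstra from 0:
Distances: {0: 0, 1: 2, 2: 4, 3: 3, 4: 3, 5: 5}
Shortest distance to 1 = 2, path = [0, 1]


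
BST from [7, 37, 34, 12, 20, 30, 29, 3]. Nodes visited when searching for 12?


BST root = 7
Search for 12: compare at each node
Path: [7, 37, 34, 12]


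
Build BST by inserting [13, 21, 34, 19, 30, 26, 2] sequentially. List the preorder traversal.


Root = 13; build tree by BST insertion.
Preorder traversal: [13, 2, 21, 19, 34, 30, 26]


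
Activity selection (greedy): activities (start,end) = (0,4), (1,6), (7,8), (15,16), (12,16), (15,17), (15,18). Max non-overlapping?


Greedy: pick earliest-ending, then skip overlaps.
Selected (3 activities): [(0, 4), (7, 8), (15, 16)]


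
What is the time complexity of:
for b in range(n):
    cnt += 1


Per nesting level: O(n) = O(n)
Complexity: O(n)


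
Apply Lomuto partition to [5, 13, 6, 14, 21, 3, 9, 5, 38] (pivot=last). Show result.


Elements <= 38 go left of pivot.
Result: [5, 13, 6, 14, 21, 3, 9, 5, 38], pivot at index 8


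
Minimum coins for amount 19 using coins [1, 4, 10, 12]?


dp[0]=0; dp[i]=1+min(dp[i-c] for c in coins)
...dp[14]=2, dp[15]=3, dp[16]=2, dp[17]=3, dp[18]=3, dp[19]=4
Minimum coins for 19 = 4


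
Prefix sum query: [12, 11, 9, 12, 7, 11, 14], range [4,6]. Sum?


Prefix sums: [0, 12, 23, 32, 44, 51, 62, 76]
Sum[4..6] = prefix[7] - prefix[4] = 76 - 44 = 32


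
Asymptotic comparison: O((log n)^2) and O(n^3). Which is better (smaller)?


polylogarithmic grows slower than cubic
O((log n)^2) is asymptotically smaller; O(n^3) grows faster


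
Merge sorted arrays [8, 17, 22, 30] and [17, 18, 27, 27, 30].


Compare heads, take smaller each step.
Merged: [8, 17, 17, 18, 22, 27, 27, 30, 30]


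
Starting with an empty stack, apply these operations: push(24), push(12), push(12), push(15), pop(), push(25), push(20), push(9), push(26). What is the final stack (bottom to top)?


push(24) -> [24]
push(12) -> [24, 12]
push(12) -> [24, 12, 12]
push(15) -> [24, 12, 12, 15]
pop() returns 15 -> [24, 12, 12]
push(25) -> [24, 12, 12, 25]
push(20) -> [24, 12, 12, 25, 20]
push(9) -> [24, 12, 12, 25, 20, 9]
push(26) -> [24, 12, 12, 25, 20, 9, 26]
Final stack (bottom to top): [24, 12, 12, 25, 20, 9, 26]


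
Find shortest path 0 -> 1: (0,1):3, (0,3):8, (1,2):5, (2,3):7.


Dijkstra from 0:
Distances: {0: 0, 1: 3, 2: 8, 3: 8}
Shortest distance to 1 = 3, path = [0, 1]


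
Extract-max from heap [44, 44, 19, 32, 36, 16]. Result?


Max = 44
Replace root with last, heapify down
Resulting heap: [44, 36, 19, 32, 16]


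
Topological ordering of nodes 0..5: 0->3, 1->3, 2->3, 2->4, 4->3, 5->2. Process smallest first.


Kahn's algorithm, process smallest node first
Order: [0, 1, 5, 2, 4, 3]


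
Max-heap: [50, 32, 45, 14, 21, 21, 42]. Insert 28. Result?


Append 28: [50, 32, 45, 14, 21, 21, 42, 28]
Bubble up: swap idx 7(28) with idx 3(14)
Result: [50, 32, 45, 28, 21, 21, 42, 14]


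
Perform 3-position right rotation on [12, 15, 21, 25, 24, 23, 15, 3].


Right rotate by 3: [23, 15, 3, 12, 15, 21, 25, 24]


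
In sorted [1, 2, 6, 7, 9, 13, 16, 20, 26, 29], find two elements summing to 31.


Two pointers: lo=0, hi=9
Found pair: (2, 29) summing to 31


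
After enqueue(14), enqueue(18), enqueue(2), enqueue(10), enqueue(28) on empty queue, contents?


enqueue(14) -> [14]
enqueue(18) -> [14, 18]
enqueue(2) -> [14, 18, 2]
enqueue(10) -> [14, 18, 2, 10]
enqueue(28) -> [14, 18, 2, 10, 28]
Final queue (front to back): [14, 18, 2, 10, 28]


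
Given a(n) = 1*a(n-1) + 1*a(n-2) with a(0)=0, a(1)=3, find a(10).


Build bottom-up:
...a(8)=63, a(9)=102, a(10)=1*102+1*63=165


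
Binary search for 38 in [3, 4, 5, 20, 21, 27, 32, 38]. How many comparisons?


Search for 38:
[0,7] mid=3 arr[3]=20
[4,7] mid=5 arr[5]=27
[6,7] mid=6 arr[6]=32
[7,7] mid=7 arr[7]=38
Total: 4 comparisons


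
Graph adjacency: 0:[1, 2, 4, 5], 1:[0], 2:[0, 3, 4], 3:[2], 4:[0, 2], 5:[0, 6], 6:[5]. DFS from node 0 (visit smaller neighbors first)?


DFS stack-based: start with [0]
Visit order: [0, 1, 2, 3, 4, 5, 6]


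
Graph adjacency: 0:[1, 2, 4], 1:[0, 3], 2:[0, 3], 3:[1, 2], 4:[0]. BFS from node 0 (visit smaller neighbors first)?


BFS queue: start with [0]
Visit order: [0, 1, 2, 4, 3]


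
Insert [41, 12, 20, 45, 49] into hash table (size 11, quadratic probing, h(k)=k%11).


Insertions: 41->slot 8; 12->slot 1; 20->slot 9; 45->slot 2; 49->slot 5
Table: [None, 12, 45, None, None, 49, None, None, 41, 20, None]


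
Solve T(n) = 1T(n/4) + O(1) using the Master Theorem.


a=1, b=4, c=0. log_4(1)=0 = c=0. Case 2: O(n^c log n) = O(log n)
Complexity: O(log n)


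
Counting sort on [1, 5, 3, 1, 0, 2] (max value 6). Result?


Count array: [1, 2, 1, 1, 0, 1, 0]
Reconstruct: [0, 1, 1, 2, 3, 5]


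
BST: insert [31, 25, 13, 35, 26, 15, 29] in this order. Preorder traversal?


Root = 31; build tree by BST insertion.
Preorder traversal: [31, 25, 13, 15, 26, 29, 35]


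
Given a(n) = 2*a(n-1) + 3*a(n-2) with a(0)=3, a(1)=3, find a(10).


Build bottom-up:
...a(8)=9843, a(9)=29523, a(10)=2*29523+3*9843=88575


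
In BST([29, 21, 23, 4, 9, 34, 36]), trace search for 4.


BST root = 29
Search for 4: compare at each node
Path: [29, 21, 4]


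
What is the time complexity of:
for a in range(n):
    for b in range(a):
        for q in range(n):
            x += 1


Per nesting level: O(n) * O(n) [triangular over a] * O(n) = O(n^3)
Complexity: O(n^3)


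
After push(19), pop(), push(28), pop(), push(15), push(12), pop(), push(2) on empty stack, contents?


push(19) -> [19]
pop() returns 19 -> []
push(28) -> [28]
pop() returns 28 -> []
push(15) -> [15]
push(12) -> [15, 12]
pop() returns 12 -> [15]
push(2) -> [15, 2]
Final stack (bottom to top): [15, 2]


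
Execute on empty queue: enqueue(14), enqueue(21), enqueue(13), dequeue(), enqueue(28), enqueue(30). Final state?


enqueue(14) -> [14]
enqueue(21) -> [14, 21]
enqueue(13) -> [14, 21, 13]
dequeue() returns 14 -> [21, 13]
enqueue(28) -> [21, 13, 28]
enqueue(30) -> [21, 13, 28, 30]
Final queue (front to back): [21, 13, 28, 30]


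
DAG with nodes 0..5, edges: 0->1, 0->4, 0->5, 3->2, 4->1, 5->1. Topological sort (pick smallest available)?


Kahn's algorithm, process smallest node first
Order: [0, 3, 2, 4, 5, 1]


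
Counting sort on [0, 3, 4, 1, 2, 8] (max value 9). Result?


Count array: [1, 1, 1, 1, 1, 0, 0, 0, 1, 0]
Reconstruct: [0, 1, 2, 3, 4, 8]


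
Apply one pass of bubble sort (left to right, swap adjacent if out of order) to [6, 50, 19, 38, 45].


After one pass: [6, 19, 38, 45, 50]


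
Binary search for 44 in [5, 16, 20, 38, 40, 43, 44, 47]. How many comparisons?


Search for 44:
[0,7] mid=3 arr[3]=38
[4,7] mid=5 arr[5]=43
[6,7] mid=6 arr[6]=44
Total: 3 comparisons


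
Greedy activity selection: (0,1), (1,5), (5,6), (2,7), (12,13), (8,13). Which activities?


Greedy: pick earliest-ending, then skip overlaps.
Selected (4 activities): [(0, 1), (1, 5), (5, 6), (12, 13)]


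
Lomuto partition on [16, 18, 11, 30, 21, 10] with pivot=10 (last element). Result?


Elements <= 10 go left of pivot.
Result: [10, 18, 11, 30, 21, 16], pivot at index 0


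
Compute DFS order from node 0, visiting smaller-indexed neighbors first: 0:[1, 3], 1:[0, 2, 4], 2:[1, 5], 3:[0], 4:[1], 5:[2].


DFS stack-based: start with [0]
Visit order: [0, 1, 2, 5, 4, 3]


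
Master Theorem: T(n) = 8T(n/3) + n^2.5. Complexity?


a=8, b=3, c=2.5. log_3(8)=1.893 < c=2.5. Case 3: O(n^c) = O(n^2.500)
Complexity: O(n^2.500)


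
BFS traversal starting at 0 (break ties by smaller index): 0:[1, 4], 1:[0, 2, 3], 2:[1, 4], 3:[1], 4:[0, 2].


BFS queue: start with [0]
Visit order: [0, 1, 4, 2, 3]


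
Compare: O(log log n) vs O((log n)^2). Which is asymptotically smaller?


double-logarithmic grows slower than polylogarithmic
O(log log n) is asymptotically smaller; O((log n)^2) grows faster


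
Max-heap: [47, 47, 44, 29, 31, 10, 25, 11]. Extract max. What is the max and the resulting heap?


Max = 47
Replace root with last, heapify down
Resulting heap: [47, 31, 44, 29, 11, 10, 25]


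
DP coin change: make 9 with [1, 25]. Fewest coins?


dp[0]=0; dp[i]=1+min(dp[i-c] for c in coins)
...dp[4]=4, dp[5]=5, dp[6]=6, dp[7]=7, dp[8]=8, dp[9]=9
Minimum coins for 9 = 9


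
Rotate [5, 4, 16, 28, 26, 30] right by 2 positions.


Right rotate by 2: [26, 30, 5, 4, 16, 28]


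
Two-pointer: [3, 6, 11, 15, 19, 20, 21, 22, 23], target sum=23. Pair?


Two pointers: lo=0, hi=8
Found pair: (3, 20) summing to 23


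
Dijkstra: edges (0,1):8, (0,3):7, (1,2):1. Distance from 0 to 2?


Dijkstra from 0:
Distances: {0: 0, 1: 8, 2: 9, 3: 7}
Shortest distance to 2 = 9, path = [0, 1, 2]


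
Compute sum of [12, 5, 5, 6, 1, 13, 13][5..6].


Prefix sums: [0, 12, 17, 22, 28, 29, 42, 55]
Sum[5..6] = prefix[7] - prefix[5] = 55 - 29 = 26


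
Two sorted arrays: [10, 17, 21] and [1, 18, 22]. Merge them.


Compare heads, take smaller each step.
Merged: [1, 10, 17, 18, 21, 22]


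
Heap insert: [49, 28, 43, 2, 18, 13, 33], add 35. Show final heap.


Append 35: [49, 28, 43, 2, 18, 13, 33, 35]
Bubble up: swap idx 7(35) with idx 3(2); swap idx 3(35) with idx 1(28)
Result: [49, 35, 43, 28, 18, 13, 33, 2]


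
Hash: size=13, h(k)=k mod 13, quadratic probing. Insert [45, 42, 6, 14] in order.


Insertions: 45->slot 6; 42->slot 3; 6->slot 7; 14->slot 1
Table: [None, 14, None, 42, None, None, 45, 6, None, None, None, None, None]


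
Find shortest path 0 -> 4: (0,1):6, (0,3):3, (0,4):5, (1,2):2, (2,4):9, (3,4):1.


Dijkstra from 0:
Distances: {0: 0, 1: 6, 2: 8, 3: 3, 4: 4}
Shortest distance to 4 = 4, path = [0, 3, 4]


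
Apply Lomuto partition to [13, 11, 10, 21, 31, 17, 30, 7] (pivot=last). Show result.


Elements <= 7 go left of pivot.
Result: [7, 11, 10, 21, 31, 17, 30, 13], pivot at index 0


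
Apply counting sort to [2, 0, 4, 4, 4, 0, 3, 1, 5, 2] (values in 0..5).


Count array: [2, 1, 2, 1, 3, 1]
Reconstruct: [0, 0, 1, 2, 2, 3, 4, 4, 4, 5]


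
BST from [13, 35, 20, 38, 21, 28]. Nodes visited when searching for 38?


BST root = 13
Search for 38: compare at each node
Path: [13, 35, 38]


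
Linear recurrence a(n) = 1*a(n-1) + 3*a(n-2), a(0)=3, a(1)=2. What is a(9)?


Build bottom-up:
...a(7)=554, a(8)=1307, a(9)=1*1307+3*554=2969


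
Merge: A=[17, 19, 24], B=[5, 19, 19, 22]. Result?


Compare heads, take smaller each step.
Merged: [5, 17, 19, 19, 19, 22, 24]


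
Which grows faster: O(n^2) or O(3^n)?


quadratic grows slower than exponential (base 3)
O(n^2) is asymptotically smaller; O(3^n) grows faster


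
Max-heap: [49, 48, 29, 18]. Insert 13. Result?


Append 13: [49, 48, 29, 18, 13]
Bubble up: no swaps needed
Result: [49, 48, 29, 18, 13]


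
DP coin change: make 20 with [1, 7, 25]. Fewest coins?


dp[0]=0; dp[i]=1+min(dp[i-c] for c in coins)
...dp[15]=3, dp[16]=4, dp[17]=5, dp[18]=6, dp[19]=7, dp[20]=8
Minimum coins for 20 = 8


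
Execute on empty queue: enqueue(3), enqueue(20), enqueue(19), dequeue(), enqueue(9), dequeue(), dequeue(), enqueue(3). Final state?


enqueue(3) -> [3]
enqueue(20) -> [3, 20]
enqueue(19) -> [3, 20, 19]
dequeue() returns 3 -> [20, 19]
enqueue(9) -> [20, 19, 9]
dequeue() returns 20 -> [19, 9]
dequeue() returns 19 -> [9]
enqueue(3) -> [9, 3]
Final queue (front to back): [9, 3]


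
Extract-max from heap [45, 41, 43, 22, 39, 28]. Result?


Max = 45
Replace root with last, heapify down
Resulting heap: [43, 41, 28, 22, 39]


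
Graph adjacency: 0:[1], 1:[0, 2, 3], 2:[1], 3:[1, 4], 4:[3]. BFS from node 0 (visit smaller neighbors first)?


BFS queue: start with [0]
Visit order: [0, 1, 2, 3, 4]


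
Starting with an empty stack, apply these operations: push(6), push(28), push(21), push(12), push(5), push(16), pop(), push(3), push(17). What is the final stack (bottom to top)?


push(6) -> [6]
push(28) -> [6, 28]
push(21) -> [6, 28, 21]
push(12) -> [6, 28, 21, 12]
push(5) -> [6, 28, 21, 12, 5]
push(16) -> [6, 28, 21, 12, 5, 16]
pop() returns 16 -> [6, 28, 21, 12, 5]
push(3) -> [6, 28, 21, 12, 5, 3]
push(17) -> [6, 28, 21, 12, 5, 3, 17]
Final stack (bottom to top): [6, 28, 21, 12, 5, 3, 17]


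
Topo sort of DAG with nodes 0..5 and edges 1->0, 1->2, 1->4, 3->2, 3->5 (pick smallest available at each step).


Kahn's algorithm, process smallest node first
Order: [1, 0, 3, 2, 4, 5]


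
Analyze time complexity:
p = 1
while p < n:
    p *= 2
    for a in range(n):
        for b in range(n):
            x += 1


Per nesting level: O(log n) * O(n) * O(n) = O(n^2 log n)
Complexity: O(n^2 log n)


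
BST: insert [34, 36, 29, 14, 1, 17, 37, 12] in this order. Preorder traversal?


Root = 34; build tree by BST insertion.
Preorder traversal: [34, 29, 14, 1, 12, 17, 36, 37]


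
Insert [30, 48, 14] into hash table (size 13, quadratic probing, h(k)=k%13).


Insertions: 30->slot 4; 48->slot 9; 14->slot 1
Table: [None, 14, None, None, 30, None, None, None, None, 48, None, None, None]


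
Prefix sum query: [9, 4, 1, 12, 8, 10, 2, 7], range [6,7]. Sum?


Prefix sums: [0, 9, 13, 14, 26, 34, 44, 46, 53]
Sum[6..7] = prefix[8] - prefix[6] = 53 - 44 = 9


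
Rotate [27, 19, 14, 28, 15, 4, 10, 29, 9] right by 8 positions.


Right rotate by 8: [19, 14, 28, 15, 4, 10, 29, 9, 27]


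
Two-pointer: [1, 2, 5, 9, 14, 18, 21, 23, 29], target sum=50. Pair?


Two pointers: lo=0, hi=8
Found pair: (21, 29) summing to 50


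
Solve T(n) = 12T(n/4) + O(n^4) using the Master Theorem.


a=12, b=4, c=4. log_4(12)=1.792 < c=4. Case 3: O(n^c) = O(n^4)
Complexity: O(n^4)


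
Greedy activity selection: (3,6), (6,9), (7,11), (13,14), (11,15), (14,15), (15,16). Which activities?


Greedy: pick earliest-ending, then skip overlaps.
Selected (5 activities): [(3, 6), (6, 9), (13, 14), (14, 15), (15, 16)]


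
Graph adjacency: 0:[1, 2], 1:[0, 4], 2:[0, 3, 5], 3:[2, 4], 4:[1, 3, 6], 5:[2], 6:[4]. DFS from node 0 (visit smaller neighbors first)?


DFS stack-based: start with [0]
Visit order: [0, 1, 4, 3, 2, 5, 6]


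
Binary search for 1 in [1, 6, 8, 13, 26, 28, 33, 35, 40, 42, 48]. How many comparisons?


Search for 1:
[0,10] mid=5 arr[5]=28
[0,4] mid=2 arr[2]=8
[0,1] mid=0 arr[0]=1
Total: 3 comparisons


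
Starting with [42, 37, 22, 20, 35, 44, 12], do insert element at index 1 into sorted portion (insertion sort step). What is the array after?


After one pass: [37, 42, 22, 20, 35, 44, 12]


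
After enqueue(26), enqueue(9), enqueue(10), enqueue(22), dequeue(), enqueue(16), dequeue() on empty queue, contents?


enqueue(26) -> [26]
enqueue(9) -> [26, 9]
enqueue(10) -> [26, 9, 10]
enqueue(22) -> [26, 9, 10, 22]
dequeue() returns 26 -> [9, 10, 22]
enqueue(16) -> [9, 10, 22, 16]
dequeue() returns 9 -> [10, 22, 16]
Final queue (front to back): [10, 22, 16]


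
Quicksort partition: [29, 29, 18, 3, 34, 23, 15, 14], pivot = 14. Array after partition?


Elements <= 14 go left of pivot.
Result: [3, 14, 18, 29, 34, 23, 15, 29], pivot at index 1


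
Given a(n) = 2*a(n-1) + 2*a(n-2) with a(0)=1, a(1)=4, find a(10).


Build bottom-up:
...a(8)=4240, a(9)=11584, a(10)=2*11584+2*4240=31648


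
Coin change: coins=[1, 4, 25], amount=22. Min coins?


dp[0]=0; dp[i]=1+min(dp[i-c] for c in coins)
...dp[17]=5, dp[18]=6, dp[19]=7, dp[20]=5, dp[21]=6, dp[22]=7
Minimum coins for 22 = 7


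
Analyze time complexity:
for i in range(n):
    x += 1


Per nesting level: O(n) = O(n)
Complexity: O(n)


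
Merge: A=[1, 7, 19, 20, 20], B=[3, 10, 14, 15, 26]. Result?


Compare heads, take smaller each step.
Merged: [1, 3, 7, 10, 14, 15, 19, 20, 20, 26]


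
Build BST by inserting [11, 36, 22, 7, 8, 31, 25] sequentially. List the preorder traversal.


Root = 11; build tree by BST insertion.
Preorder traversal: [11, 7, 8, 36, 22, 31, 25]


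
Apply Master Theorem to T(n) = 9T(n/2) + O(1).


a=9, b=2, c=0. log_2(9)=3.170 > c=0. Case 1: O(n^log_b(a)) = O(n^3.170)
Complexity: O(n^3.170)


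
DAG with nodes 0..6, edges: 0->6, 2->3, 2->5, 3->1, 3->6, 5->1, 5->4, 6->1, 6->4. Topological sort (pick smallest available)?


Kahn's algorithm, process smallest node first
Order: [0, 2, 3, 5, 6, 1, 4]


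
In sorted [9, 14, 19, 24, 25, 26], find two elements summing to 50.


Two pointers: lo=0, hi=5
Found pair: (24, 26) summing to 50


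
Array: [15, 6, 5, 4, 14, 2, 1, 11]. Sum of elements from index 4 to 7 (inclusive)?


Prefix sums: [0, 15, 21, 26, 30, 44, 46, 47, 58]
Sum[4..7] = prefix[8] - prefix[4] = 58 - 30 = 28


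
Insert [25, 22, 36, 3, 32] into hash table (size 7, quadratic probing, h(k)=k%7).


Insertions: 25->slot 4; 22->slot 1; 36->slot 2; 3->slot 3; 32->slot 5
Table: [None, 22, 36, 3, 25, 32, None]


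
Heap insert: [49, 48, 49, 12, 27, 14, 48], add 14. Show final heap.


Append 14: [49, 48, 49, 12, 27, 14, 48, 14]
Bubble up: swap idx 7(14) with idx 3(12)
Result: [49, 48, 49, 14, 27, 14, 48, 12]


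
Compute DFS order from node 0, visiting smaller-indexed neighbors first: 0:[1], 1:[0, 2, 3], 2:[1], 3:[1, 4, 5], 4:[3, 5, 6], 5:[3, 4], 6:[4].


DFS stack-based: start with [0]
Visit order: [0, 1, 2, 3, 4, 5, 6]


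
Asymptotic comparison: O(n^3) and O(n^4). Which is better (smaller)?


cubic grows slower than quartic
O(n^3) is asymptotically smaller; O(n^4) grows faster


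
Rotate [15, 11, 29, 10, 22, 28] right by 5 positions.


Right rotate by 5: [11, 29, 10, 22, 28, 15]


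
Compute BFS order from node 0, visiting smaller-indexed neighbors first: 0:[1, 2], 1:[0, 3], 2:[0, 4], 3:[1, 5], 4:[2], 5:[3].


BFS queue: start with [0]
Visit order: [0, 1, 2, 3, 4, 5]


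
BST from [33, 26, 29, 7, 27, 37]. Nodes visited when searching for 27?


BST root = 33
Search for 27: compare at each node
Path: [33, 26, 29, 27]


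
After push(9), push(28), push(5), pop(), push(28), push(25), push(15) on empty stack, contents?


push(9) -> [9]
push(28) -> [9, 28]
push(5) -> [9, 28, 5]
pop() returns 5 -> [9, 28]
push(28) -> [9, 28, 28]
push(25) -> [9, 28, 28, 25]
push(15) -> [9, 28, 28, 25, 15]
Final stack (bottom to top): [9, 28, 28, 25, 15]


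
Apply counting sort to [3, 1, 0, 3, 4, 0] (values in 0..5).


Count array: [2, 1, 0, 2, 1, 0]
Reconstruct: [0, 0, 1, 3, 3, 4]


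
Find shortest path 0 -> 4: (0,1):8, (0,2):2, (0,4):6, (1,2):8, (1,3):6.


Dijkstra from 0:
Distances: {0: 0, 1: 8, 2: 2, 3: 14, 4: 6}
Shortest distance to 4 = 6, path = [0, 4]


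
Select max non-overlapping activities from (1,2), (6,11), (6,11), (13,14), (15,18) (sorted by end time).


Greedy: pick earliest-ending, then skip overlaps.
Selected (4 activities): [(1, 2), (6, 11), (13, 14), (15, 18)]


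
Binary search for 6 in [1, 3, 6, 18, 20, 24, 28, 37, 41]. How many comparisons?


Search for 6:
[0,8] mid=4 arr[4]=20
[0,3] mid=1 arr[1]=3
[2,3] mid=2 arr[2]=6
Total: 3 comparisons


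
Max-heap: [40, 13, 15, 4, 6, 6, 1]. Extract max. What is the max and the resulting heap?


Max = 40
Replace root with last, heapify down
Resulting heap: [15, 13, 6, 4, 6, 1]


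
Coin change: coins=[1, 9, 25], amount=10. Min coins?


dp[0]=0; dp[i]=1+min(dp[i-c] for c in coins)
...dp[5]=5, dp[6]=6, dp[7]=7, dp[8]=8, dp[9]=1, dp[10]=2
Minimum coins for 10 = 2


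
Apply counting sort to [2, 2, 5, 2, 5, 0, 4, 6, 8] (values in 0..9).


Count array: [1, 0, 3, 0, 1, 2, 1, 0, 1, 0]
Reconstruct: [0, 2, 2, 2, 4, 5, 5, 6, 8]


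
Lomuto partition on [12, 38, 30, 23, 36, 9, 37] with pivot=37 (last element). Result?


Elements <= 37 go left of pivot.
Result: [12, 30, 23, 36, 9, 37, 38], pivot at index 5


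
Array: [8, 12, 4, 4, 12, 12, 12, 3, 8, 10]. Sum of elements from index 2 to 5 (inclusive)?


Prefix sums: [0, 8, 20, 24, 28, 40, 52, 64, 67, 75, 85]
Sum[2..5] = prefix[6] - prefix[2] = 52 - 20 = 32


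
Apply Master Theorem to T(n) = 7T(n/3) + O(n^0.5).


a=7, b=3, c=0.5. log_3(7)=1.771 > c=0.5. Case 1: O(n^log_b(a)) = O(n^1.771)
Complexity: O(n^1.771)


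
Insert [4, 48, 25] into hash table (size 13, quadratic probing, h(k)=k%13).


Insertions: 4->slot 4; 48->slot 9; 25->slot 12
Table: [None, None, None, None, 4, None, None, None, None, 48, None, None, 25]


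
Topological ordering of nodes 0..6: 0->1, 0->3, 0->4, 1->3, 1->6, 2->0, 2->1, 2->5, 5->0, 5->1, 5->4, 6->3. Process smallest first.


Kahn's algorithm, process smallest node first
Order: [2, 5, 0, 1, 4, 6, 3]


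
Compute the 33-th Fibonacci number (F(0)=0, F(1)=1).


F(n)=F(n-1)+F(n-2)
...F(31)=1346269, F(32)=2178309, F(33)=3524578


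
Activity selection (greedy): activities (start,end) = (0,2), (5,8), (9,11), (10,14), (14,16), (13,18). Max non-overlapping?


Greedy: pick earliest-ending, then skip overlaps.
Selected (4 activities): [(0, 2), (5, 8), (9, 11), (14, 16)]


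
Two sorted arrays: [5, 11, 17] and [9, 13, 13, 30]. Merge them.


Compare heads, take smaller each step.
Merged: [5, 9, 11, 13, 13, 17, 30]


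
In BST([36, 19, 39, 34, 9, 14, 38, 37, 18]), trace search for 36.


BST root = 36
Search for 36: compare at each node
Path: [36]


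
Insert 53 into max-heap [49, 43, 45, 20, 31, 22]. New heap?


Append 53: [49, 43, 45, 20, 31, 22, 53]
Bubble up: swap idx 6(53) with idx 2(45); swap idx 2(53) with idx 0(49)
Result: [53, 43, 49, 20, 31, 22, 45]


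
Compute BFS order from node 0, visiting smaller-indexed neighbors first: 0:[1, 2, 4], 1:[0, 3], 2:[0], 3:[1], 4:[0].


BFS queue: start with [0]
Visit order: [0, 1, 2, 4, 3]


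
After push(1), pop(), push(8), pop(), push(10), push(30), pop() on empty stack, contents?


push(1) -> [1]
pop() returns 1 -> []
push(8) -> [8]
pop() returns 8 -> []
push(10) -> [10]
push(30) -> [10, 30]
pop() returns 30 -> [10]
Final stack (bottom to top): [10]


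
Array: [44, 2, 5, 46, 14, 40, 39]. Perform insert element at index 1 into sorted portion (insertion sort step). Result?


After one pass: [2, 44, 5, 46, 14, 40, 39]


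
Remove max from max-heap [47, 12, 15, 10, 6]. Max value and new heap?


Max = 47
Replace root with last, heapify down
Resulting heap: [15, 12, 6, 10]


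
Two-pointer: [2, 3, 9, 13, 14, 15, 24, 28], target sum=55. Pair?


Two pointers: lo=0, hi=7
No pair sums to 55


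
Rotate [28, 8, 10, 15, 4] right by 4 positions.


Right rotate by 4: [8, 10, 15, 4, 28]


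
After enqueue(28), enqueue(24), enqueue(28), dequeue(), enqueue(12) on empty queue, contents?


enqueue(28) -> [28]
enqueue(24) -> [28, 24]
enqueue(28) -> [28, 24, 28]
dequeue() returns 28 -> [24, 28]
enqueue(12) -> [24, 28, 12]
Final queue (front to back): [24, 28, 12]


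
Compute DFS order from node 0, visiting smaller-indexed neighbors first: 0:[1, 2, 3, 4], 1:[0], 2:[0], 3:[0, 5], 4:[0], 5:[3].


DFS stack-based: start with [0]
Visit order: [0, 1, 2, 3, 5, 4]


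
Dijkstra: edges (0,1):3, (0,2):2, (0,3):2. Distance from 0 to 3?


Dijkstra from 0:
Distances: {0: 0, 1: 3, 2: 2, 3: 2}
Shortest distance to 3 = 2, path = [0, 3]


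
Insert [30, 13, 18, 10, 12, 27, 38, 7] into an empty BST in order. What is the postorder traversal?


Root = 30; build tree by BST insertion.
Postorder traversal: [7, 12, 10, 27, 18, 13, 38, 30]


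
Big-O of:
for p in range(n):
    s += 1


Per nesting level: O(n) = O(n)
Complexity: O(n)


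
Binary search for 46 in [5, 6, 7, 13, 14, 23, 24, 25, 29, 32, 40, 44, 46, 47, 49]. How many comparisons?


Search for 46:
[0,14] mid=7 arr[7]=25
[8,14] mid=11 arr[11]=44
[12,14] mid=13 arr[13]=47
[12,12] mid=12 arr[12]=46
Total: 4 comparisons


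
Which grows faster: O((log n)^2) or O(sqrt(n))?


polylogarithmic grows slower than sublinear
O((log n)^2) is asymptotically smaller; O(sqrt(n)) grows faster


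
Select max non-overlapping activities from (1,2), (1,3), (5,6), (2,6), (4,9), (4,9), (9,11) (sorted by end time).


Greedy: pick earliest-ending, then skip overlaps.
Selected (3 activities): [(1, 2), (5, 6), (9, 11)]


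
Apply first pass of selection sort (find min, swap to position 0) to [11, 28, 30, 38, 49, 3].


After one pass: [3, 28, 30, 38, 49, 11]


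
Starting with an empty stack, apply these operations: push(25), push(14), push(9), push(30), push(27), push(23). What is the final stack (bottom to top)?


push(25) -> [25]
push(14) -> [25, 14]
push(9) -> [25, 14, 9]
push(30) -> [25, 14, 9, 30]
push(27) -> [25, 14, 9, 30, 27]
push(23) -> [25, 14, 9, 30, 27, 23]
Final stack (bottom to top): [25, 14, 9, 30, 27, 23]
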